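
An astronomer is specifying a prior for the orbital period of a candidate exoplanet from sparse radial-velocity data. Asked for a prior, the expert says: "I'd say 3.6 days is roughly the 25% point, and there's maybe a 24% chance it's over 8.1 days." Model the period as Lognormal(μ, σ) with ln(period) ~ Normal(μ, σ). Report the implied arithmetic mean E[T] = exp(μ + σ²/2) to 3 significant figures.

If T ~ Lognormal(μ,σ) then ln T ~ Normal(μ,σ), so the p-quantile of ln T is μ + z_p·σ.
ln(3.6) = 1.281 and ln(8.1) = 2.092; z_{0.25} = -0.6745, z_{0.76} = 0.7063.
σ = (2.092 − 1.281)/(0.7063 − (-0.6745)) = 0.587.
μ = 1.281 − (-0.6745)·0.587 = 1.677.
E[T] = exp(μ + σ²/2) = exp(1.677 + 0.1725) = 6.36 days.

E[T] ≈ 6.36 days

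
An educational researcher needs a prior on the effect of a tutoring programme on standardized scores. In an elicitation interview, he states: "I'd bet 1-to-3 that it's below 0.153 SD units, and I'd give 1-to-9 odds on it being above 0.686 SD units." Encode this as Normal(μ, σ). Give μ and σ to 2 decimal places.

μ = 0.34, σ = 0.27

The p-quantile of Normal(μ,σ) is μ + z_p·σ, with z_{0.25} = -0.6745 and z_{0.9} = 1.282.
Eliminate σ: μ = (z₂·x₁ − z₁·x₂)/(z₂ − z₁) = (1.282·0.153 − (-0.6745)·0.686)/1.956 = 0.34.
Then σ = (x₂ − x₁)/(z₂ − z₁) = (0.686 − 0.153)/1.956 = 0.27.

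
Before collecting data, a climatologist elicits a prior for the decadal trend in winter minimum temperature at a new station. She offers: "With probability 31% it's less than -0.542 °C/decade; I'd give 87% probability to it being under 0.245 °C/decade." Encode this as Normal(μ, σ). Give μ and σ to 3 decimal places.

For Normal(μ,σ), the p-quantile is μ + z_p·σ. Here z_{0.31} = -0.4959, z_{0.87} = 1.126.
So -0.542 = μ − 0.4959σ and 0.245 = μ + 1.126σ.
Subtracting: σ = (0.245 − -0.542)/(1.126 − (-0.4959)) = 0.485.
Then μ = -0.542 − (-0.4959)·0.485 = -0.301.

μ = -0.301, σ = 0.485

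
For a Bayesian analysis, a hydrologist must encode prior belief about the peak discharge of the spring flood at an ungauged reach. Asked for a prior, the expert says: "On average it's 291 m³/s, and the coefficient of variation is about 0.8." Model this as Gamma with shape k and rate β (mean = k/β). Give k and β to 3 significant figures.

k ≈ 1.56, β ≈ 0.00537

For Gamma(k, rate β): mean = k/β, variance = k/β², so CV = 1/√k.
CV = 0.8, hence k = 1/CV² = 1.56.
Then β = k/mean = 1.56/291 = 0.00537.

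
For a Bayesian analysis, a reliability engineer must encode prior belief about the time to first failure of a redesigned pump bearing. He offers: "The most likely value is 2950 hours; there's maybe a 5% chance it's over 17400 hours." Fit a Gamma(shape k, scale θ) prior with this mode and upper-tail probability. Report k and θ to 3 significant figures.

Gamma(k,θ) with k>1 has mode (k−1)θ, so θ = 2950/(k−1).
Need P(X < 17400) = 0.95 with θ tied to k this way. Start at k = 2, θ = 2950: P(X<17400) ≈ 0.981.
Too high — lower k to spread out. Iterating converges to k ≈ 1.73.
Then θ = 2950/(1.73−1) ≈ 4050.

k ≈ 1.73, θ ≈ 4050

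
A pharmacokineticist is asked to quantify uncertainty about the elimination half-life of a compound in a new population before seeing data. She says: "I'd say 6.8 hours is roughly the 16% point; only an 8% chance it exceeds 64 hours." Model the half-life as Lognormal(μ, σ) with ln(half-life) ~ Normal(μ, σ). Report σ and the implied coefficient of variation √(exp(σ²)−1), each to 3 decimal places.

σ ≈ 0.934, CV ≈ 1.181

If T ~ Lognormal(μ,σ) then ln T ~ Normal(μ,σ), so the p-quantile of ln T is μ + z_p·σ.
ln(6.8) = 1.917 and ln(64) = 4.159; z_{0.16} = -0.9945, z_{0.92} = 1.405.
σ = (4.159 − 1.917)/(1.405 − (-0.9945)) = 0.934.
μ = 1.917 − (-0.9945)·0.934 = 2.846.
CV = √(exp(σ²)−1) = √(exp(0.8730)−1) = 1.181.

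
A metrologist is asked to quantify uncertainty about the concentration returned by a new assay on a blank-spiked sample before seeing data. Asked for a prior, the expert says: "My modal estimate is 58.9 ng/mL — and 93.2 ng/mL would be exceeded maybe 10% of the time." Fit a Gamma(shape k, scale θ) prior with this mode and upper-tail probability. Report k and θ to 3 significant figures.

Gamma(k,θ) with k>1 has mode (k−1)θ, so θ = 58.9/(k−1).
Need P(X < 93.2) = 0.9 with θ tied to k this way. Start at k = 2, θ = 58.9: P(X<93.2) ≈ 0.469.
Too low — raise k to concentrate. Iterating converges to k ≈ 9.91.
Then θ = 58.9/(9.91−1) ≈ 6.61.

k ≈ 9.91, θ ≈ 6.61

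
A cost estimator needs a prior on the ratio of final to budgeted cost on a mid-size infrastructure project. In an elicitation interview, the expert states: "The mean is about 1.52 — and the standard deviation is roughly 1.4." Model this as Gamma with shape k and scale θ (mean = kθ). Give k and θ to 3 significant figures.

k ≈ 1.18, θ ≈ 1.29

For Gamma(k, scale θ): mean = kθ, variance = kθ², so CV = 1/√k.
CV = SD/mean = 1.4/1.52 = 0.9211, hence k = 1/CV² = 1.18.
Then θ = mean/k = 1.52/1.18 = 1.29.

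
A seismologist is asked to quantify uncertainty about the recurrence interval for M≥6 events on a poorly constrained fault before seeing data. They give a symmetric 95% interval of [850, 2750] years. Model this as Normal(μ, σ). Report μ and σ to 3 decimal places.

μ = 1800.000, σ = 484.703

A symmetric 95% interval runs μ ± z·σ with z = 1.96.
Half-width = 950, so σ = 950/1.96 = 484.703.
μ is the interval midpoint, 1800.000.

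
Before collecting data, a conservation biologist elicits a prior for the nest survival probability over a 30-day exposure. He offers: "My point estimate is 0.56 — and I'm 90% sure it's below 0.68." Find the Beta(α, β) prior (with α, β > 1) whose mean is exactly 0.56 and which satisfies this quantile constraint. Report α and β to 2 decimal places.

α ≈ 15.28, β ≈ 12.01

With mean 0.56 fixed, write α = 0.56s, β = 0.44s where s = α+β.
Need P(θ < 0.68) = 0.9 under Beta(0.56s, 0.44s). Normal approximation: (q−m)/√(m(1−m)/s) ≈ z_{0.9} = 1.28, so s ≈ 0.56·0.44·(1.28)²/(0.68−0.56)² = 28.1.
At s = 28.1: P(θ<0.68) ≈ 0.903. Adjusting to match 0.9 gives s ≈ 27.29.
So α = 0.56·27.29 ≈ 15.28, β = 0.44·27.29 ≈ 12.01.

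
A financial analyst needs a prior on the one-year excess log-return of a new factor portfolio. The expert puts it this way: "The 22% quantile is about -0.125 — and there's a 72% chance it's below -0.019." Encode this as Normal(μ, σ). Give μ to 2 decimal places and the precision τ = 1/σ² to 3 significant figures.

For Normal(μ,σ), the p-quantile is μ + z_p·σ. Here z_{0.22} = -0.7722, z_{0.72} = 0.5828.
So -0.125 = μ − 0.7722σ and -0.019 = μ + 0.5828σ.
Subtracting: σ = (-0.019 − -0.125)/(0.5828 − (-0.7722)) = 0.08.
Then μ = -0.125 − (-0.7722)·0.08 = -0.06.
Precision τ = 1/σ² = 1/0.07823² = 163.

μ = -0.06, τ = 163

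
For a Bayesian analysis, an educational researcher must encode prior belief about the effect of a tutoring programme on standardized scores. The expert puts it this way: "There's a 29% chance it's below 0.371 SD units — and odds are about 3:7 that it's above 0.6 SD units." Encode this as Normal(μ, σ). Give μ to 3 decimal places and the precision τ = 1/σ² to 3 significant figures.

The p-quantile of Normal(μ,σ) is μ + z_p·σ, with z_{0.29} = -0.5534 and z_{0.7} = 0.5244.
Eliminate σ: μ = (z₂·x₁ − z₁·x₂)/(z₂ − z₁) = (0.5244·0.371 − (-0.5534)·0.6)/1.078 = 0.489.
Then σ = (x₂ − x₁)/(z₂ − z₁) = (0.6 − 0.371)/1.078 = 0.212.
Precision τ = 1/σ² = 1/0.2125² = 22.2.

μ = 0.489, τ = 22.2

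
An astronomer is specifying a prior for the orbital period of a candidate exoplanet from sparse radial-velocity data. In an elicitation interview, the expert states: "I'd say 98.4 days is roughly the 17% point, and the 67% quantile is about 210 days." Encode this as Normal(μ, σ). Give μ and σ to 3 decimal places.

The p-quantile of Normal(μ,σ) is μ + z_p·σ, with z_{0.17} = -0.9542 and z_{0.67} = 0.4399.
Eliminate σ: μ = (z₂·x₁ − z₁·x₂)/(z₂ − z₁) = (0.4399·98.4 − (-0.9542)·210)/1.394 = 174.784.
Then σ = (x₂ − x₁)/(z₂ − z₁) = (210 − 98.4)/1.394 = 80.053.

μ = 174.784, σ = 80.053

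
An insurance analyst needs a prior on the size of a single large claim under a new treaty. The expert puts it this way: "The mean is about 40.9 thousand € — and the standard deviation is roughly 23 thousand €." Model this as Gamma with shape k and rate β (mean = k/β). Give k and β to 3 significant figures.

k ≈ 3.16, β ≈ 0.0773

For Gamma(k, rate β): mean = k/β, variance = k/β², so CV = 1/√k.
CV = SD/mean = 23/40.9 = 0.5623, hence k = 1/CV² = 3.16.
Then β = k/mean = 3.16/40.9 = 0.0773.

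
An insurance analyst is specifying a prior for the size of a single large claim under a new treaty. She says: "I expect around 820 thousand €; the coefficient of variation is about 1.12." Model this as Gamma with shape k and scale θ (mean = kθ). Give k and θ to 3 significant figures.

k ≈ 0.797, θ ≈ 1030

For Gamma(k, scale θ): mean = kθ, variance = kθ², so CV = 1/√k.
CV = 1.12, hence k = 1/CV² = 0.797.
Then θ = mean/k = 820/0.797 = 1030.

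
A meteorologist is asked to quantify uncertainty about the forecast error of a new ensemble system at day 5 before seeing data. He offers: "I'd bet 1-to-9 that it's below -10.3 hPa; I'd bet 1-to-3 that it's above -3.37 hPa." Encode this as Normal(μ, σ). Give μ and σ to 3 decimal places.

μ = -5.760, σ = 3.543

The p-quantile of Normal(μ,σ) is μ + z_p·σ, with z_{0.1} = -1.282 and z_{0.75} = 0.6745.
Eliminate σ: μ = (z₂·x₁ − z₁·x₂)/(z₂ − z₁) = (0.6745·-10.3 − (-1.282)·-3.37)/1.956 = -5.760.
Then σ = (x₂ − x₁)/(z₂ − z₁) = (-3.37 − -10.3)/1.956 = 3.543.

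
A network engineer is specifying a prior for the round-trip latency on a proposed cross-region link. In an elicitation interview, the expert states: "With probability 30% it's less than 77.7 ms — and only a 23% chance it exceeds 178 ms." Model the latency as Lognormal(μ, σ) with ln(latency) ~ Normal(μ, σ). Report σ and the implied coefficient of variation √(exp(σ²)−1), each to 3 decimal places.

If T ~ Lognormal(μ,σ) then ln T ~ Normal(μ,σ), so the p-quantile of ln T is μ + z_p·σ.
ln(77.7) = 4.353 and ln(178) = 5.182; z_{0.3} = -0.5244, z_{0.77} = 0.7388.
σ = (5.182 − 4.353)/(0.7388 − (-0.5244)) = 0.656.
μ = 4.353 − (-0.5244)·0.656 = 4.697.
CV = √(exp(σ²)−1) = √(exp(0.4306)−1) = 0.734.

σ ≈ 0.656, CV ≈ 0.734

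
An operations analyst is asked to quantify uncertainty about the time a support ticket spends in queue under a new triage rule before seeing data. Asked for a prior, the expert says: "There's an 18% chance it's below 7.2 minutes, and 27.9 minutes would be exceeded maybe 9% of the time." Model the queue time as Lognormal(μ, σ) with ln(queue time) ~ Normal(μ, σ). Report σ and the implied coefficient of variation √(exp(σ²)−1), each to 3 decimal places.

If T ~ Lognormal(μ,σ) then ln T ~ Normal(μ,σ), so the p-quantile of ln T is μ + z_p·σ.
ln(7.2) = 1.974 and ln(27.9) = 3.329; z_{0.18} = -0.9154, z_{0.91} = 1.341.
σ = (3.329 − 1.974)/(1.341 − (-0.9154)) = 0.600.
μ = 1.974 − (-0.9154)·0.600 = 2.524.
CV = √(exp(σ²)−1) = √(exp(0.3605)−1) = 0.659.

σ ≈ 0.600, CV ≈ 0.659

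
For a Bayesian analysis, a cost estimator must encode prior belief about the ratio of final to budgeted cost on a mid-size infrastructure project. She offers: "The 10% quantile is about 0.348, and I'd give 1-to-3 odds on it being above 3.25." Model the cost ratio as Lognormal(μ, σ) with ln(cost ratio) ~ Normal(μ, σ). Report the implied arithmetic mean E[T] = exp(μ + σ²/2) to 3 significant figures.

If T ~ Lognormal(μ,σ) then ln T ~ Normal(μ,σ), so the p-quantile of ln T is μ + z_p·σ.
ln(0.348) = -1.056 and ln(3.25) = 1.179; z_{0.1} = -1.282, z_{0.75} = 0.6745.
σ = (1.179 − -1.056)/(0.6745 − (-1.282)) = 1.142.
μ = -1.056 − (-1.282)·1.142 = 0.408.
E[T] = exp(μ + σ²/2) = exp(0.408 + 0.6523) = 2.89.

E[T] ≈ 2.89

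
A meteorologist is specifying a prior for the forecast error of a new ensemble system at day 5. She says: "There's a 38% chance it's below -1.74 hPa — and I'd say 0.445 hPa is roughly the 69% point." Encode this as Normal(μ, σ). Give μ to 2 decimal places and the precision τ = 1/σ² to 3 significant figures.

μ = -0.91, τ = 0.134

For Normal(μ,σ), the p-quantile is μ + z_p·σ. Here z_{0.38} = -0.3055, z_{0.69} = 0.4959.
So -1.74 = μ − 0.3055σ and 0.445 = μ + 0.4959σ.
Subtracting: σ = (0.445 − -1.74)/(0.4959 − (-0.3055)) = 2.73.
Then μ = -1.74 − (-0.3055)·2.73 = -0.91.
Precision τ = 1/σ² = 1/2.727² = 0.134.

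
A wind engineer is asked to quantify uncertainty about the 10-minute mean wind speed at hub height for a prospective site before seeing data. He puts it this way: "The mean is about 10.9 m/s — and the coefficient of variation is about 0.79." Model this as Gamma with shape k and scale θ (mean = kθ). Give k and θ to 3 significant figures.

For Gamma(k, scale θ): mean = kθ, variance = kθ², so CV = 1/√k.
CV = 0.79, hence k = 1/CV² = 1.6.
Then θ = mean/k = 10.9/1.6 = 6.8.

k ≈ 1.6, θ ≈ 6.8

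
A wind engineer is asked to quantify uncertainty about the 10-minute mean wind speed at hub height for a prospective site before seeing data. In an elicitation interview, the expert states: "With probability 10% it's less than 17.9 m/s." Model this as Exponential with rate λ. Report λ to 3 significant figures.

λ ≈ 0.00589

P(T < 17.9) = 1 − e^(−λ·17.9) = 0.1, so λ = −ln(1−0.1)/17.9 = −ln(0.9)/17.9 = 0.00589.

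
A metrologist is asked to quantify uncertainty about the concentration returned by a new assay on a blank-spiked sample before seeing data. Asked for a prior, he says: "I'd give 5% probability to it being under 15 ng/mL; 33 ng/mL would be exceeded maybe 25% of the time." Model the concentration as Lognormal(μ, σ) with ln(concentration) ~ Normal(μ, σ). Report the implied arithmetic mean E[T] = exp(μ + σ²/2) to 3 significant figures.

If T ~ Lognormal(μ,σ) then ln T ~ Normal(μ,σ), so the p-quantile of ln T is μ + z_p·σ.
ln(15) = 2.708 and ln(33) = 3.497; z_{0.05} = -1.645, z_{0.75} = 0.6745.
σ = (3.497 − 2.708)/(0.6745 − (-1.645)) = 0.340.
μ = 2.708 − (-1.645)·0.340 = 3.267.
E[T] = exp(μ + σ²/2) = exp(3.267 + 0.0578) = 27.8 ng/mL.

E[T] ≈ 27.8 ng/mL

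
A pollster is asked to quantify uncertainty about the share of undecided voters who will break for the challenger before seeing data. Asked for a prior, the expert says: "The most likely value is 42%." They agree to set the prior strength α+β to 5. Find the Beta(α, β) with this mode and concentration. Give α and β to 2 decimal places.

For α,β > 1 the Beta mode is (α−1)/(α+β−2). With α+β = 5, the mode is (α−1)/3.
Set (α−1)/3 = 0.42 → α = 1 + 0.42·3 = 2.26.
β = 5 − α = 2.74.

α = 2.26, β = 2.74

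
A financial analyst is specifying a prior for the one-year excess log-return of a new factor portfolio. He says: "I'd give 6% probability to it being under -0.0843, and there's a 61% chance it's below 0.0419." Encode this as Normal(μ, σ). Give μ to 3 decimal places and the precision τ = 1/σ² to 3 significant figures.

The p-quantile of Normal(μ,σ) is μ + z_p·σ, with z_{0.06} = -1.555 and z_{0.61} = 0.2793.
Eliminate σ: μ = (z₂·x₁ − z₁·x₂)/(z₂ − z₁) = (0.2793·-0.0843 − (-1.555)·0.0419)/1.834 = 0.023.
Then σ = (x₂ − x₁)/(z₂ − z₁) = (0.0419 − -0.0843)/1.834 = 0.069.
Precision τ = 1/σ² = 1/0.06881² = 211.

μ = 0.023, τ = 211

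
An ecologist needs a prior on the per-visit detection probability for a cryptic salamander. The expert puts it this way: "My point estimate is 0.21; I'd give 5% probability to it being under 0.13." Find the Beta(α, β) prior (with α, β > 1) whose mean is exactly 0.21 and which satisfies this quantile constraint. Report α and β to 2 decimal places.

α ≈ 12.60, β ≈ 47.40

With mean 0.21 fixed, write α = 0.21s, β = 0.79s where s = α+β.
Need P(θ < 0.13) = 0.05 under Beta(0.21s, 0.79s). Normal approximation: (q−m)/√(m(1−m)/s) ≈ z_{0.05} = -1.64, so s ≈ 0.21·0.79·(-1.64)²/(0.13−0.21)² = 70.1.
At s = 70.1: P(θ<0.13) ≈ 0.037. Adjusting to match 0.05 gives s ≈ 59.99.
So α = 0.21·59.99 ≈ 12.60, β = 0.79·59.99 ≈ 47.40.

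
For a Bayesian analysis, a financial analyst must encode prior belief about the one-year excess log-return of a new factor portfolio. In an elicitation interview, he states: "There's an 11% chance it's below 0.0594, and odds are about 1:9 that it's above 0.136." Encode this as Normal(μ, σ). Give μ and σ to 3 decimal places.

μ = 0.097, σ = 0.031

The p-quantile of Normal(μ,σ) is μ + z_p·σ, with z_{0.11} = -1.227 and z_{0.9} = 1.282.
Eliminate σ: μ = (z₂·x₁ − z₁·x₂)/(z₂ − z₁) = (1.282·0.0594 − (-1.227)·0.136)/2.508 = 0.097.
Then σ = (x₂ − x₁)/(z₂ − z₁) = (0.136 − 0.0594)/2.508 = 0.031.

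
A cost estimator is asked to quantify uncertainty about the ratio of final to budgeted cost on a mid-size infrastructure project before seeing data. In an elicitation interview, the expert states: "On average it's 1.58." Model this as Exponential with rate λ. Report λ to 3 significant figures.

Exponential mean = 1/λ, so λ = 1/1.58 = 0.633.

λ ≈ 0.633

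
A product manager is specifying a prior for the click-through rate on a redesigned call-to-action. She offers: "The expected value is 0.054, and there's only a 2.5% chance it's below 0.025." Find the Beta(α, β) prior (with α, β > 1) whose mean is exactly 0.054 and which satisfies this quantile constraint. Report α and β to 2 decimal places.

With mean 0.054 fixed, write α = 0.054s, β = 0.946s where s = α+β.
Need P(θ < 0.025) = 0.025 under Beta(0.054s, 0.946s). Normal approximation: (q−m)/√(m(1−m)/s) ≈ z_{0.025} = -1.96, so s ≈ 0.054·0.946·(-1.96)²/(0.025−0.054)² = 233.3.
At s = 233.3: P(θ<0.025) ≈ 0.009. Adjusting to match 0.025 gives s ≈ 164.67.
So α = 0.054·164.67 ≈ 8.89, β = 0.946·164.67 ≈ 155.78.

α ≈ 8.89, β ≈ 155.78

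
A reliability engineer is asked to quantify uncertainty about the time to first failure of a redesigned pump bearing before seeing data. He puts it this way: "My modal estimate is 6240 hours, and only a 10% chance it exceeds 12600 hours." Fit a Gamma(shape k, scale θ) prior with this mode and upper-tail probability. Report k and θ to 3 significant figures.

k ≈ 4.88, θ ≈ 1610

Gamma(k,θ) with k>1 has mode (k−1)θ, so θ = 6240/(k−1).
Need P(X < 12600) = 0.9 with θ tied to k this way. Start at k = 2, θ = 6240: P(X<12600) ≈ 0.599.
Too low — raise k to concentrate. Iterating converges to k ≈ 4.88.
Then θ = 6240/(4.88−1) ≈ 1610.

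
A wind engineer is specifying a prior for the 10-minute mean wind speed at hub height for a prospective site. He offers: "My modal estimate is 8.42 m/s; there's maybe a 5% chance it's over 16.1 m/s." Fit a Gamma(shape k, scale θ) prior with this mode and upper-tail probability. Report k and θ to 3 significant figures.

k ≈ 7.61, θ ≈ 1.27

Gamma(k,θ) with k>1 has mode (k−1)θ, so θ = 8.42/(k−1).
Need P(X < 16.1) = 0.95 with θ tied to k this way. Start at k = 2, θ = 8.42: P(X<16.1) ≈ 0.570.
Too low — raise k to concentrate. Iterating converges to k ≈ 7.61.
Then θ = 8.42/(7.61−1) ≈ 1.27.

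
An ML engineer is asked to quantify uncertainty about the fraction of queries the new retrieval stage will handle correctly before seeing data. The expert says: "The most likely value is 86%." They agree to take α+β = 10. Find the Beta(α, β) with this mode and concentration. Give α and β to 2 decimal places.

For α,β > 1 the Beta mode is (α−1)/(α+β−2). With α+β = 10, the mode is (α−1)/8.
Set (α−1)/8 = 0.86 → α = 1 + 0.86·8 = 7.88.
β = 10 − α = 2.12.

α = 7.88, β = 2.12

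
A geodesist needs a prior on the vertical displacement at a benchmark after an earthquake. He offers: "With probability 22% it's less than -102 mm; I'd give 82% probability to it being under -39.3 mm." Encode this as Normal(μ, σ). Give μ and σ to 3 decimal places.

For Normal(μ,σ), the p-quantile is μ + z_p·σ. Here z_{0.22} = -0.7722, z_{0.82} = 0.9154.
So -102 = μ − 0.7722σ and -39.3 = μ + 0.9154σ.
Subtracting: σ = (-39.3 − -102)/(0.9154 − (-0.7722)) = 37.154.
Then μ = -102 − (-0.7722)·37.154 = -73.310.

μ = -73.310, σ = 37.154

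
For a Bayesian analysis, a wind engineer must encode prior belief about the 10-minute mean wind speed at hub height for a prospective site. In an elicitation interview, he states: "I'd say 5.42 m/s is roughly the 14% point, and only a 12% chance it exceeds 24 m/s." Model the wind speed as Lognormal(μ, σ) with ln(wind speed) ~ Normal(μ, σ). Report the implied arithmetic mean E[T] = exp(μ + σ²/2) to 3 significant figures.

If T ~ Lognormal(μ,σ) then ln T ~ Normal(μ,σ), so the p-quantile of ln T is μ + z_p·σ.
ln(5.42) = 1.69 and ln(24) = 3.178; z_{0.14} = -1.08, z_{0.88} = 1.175.
σ = (3.178 − 1.69)/(1.175 − (-1.08)) = 0.660.
μ = 1.69 − (-1.08)·0.660 = 2.403.
E[T] = exp(μ + σ²/2) = exp(2.403 + 0.2176) = 13.7 m/s.

E[T] ≈ 13.7 m/s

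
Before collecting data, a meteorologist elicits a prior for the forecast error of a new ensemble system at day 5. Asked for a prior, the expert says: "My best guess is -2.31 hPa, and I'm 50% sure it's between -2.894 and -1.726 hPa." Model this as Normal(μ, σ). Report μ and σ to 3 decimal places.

μ = -2.310, σ = 0.866

A symmetric 50% interval runs μ ± z·σ with z = 0.6745.
Half-width = 0.584, so σ = 0.584/0.6745 = 0.866.
μ is the stated best guess, -2.310.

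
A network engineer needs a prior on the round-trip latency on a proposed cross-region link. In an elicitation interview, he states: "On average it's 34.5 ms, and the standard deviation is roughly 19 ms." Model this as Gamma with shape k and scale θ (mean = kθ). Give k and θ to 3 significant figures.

For Gamma(k, scale θ): mean = kθ, variance = kθ², so CV = 1/√k.
CV = SD/mean = 19/34.5 = 0.5507, hence k = 1/CV² = 3.3.
Then θ = mean/k = 34.5/3.3 = 10.5.

k ≈ 3.3, θ ≈ 10.5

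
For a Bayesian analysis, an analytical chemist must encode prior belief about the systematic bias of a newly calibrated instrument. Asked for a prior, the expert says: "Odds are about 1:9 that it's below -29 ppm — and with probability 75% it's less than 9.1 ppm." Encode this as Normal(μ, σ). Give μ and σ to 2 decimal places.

For Normal(μ,σ), the p-quantile is μ + z_p·σ. Here z_{0.1} = -1.282, z_{0.75} = 0.6745.
So -29 = μ − 1.282σ and 9.1 = μ + 0.6745σ.
Subtracting: σ = (9.1 − -29)/(0.6745 − (-1.282)) = 19.48.
Then μ = -29 − (-1.282)·19.48 = -4.04.

μ = -4.04, σ = 19.48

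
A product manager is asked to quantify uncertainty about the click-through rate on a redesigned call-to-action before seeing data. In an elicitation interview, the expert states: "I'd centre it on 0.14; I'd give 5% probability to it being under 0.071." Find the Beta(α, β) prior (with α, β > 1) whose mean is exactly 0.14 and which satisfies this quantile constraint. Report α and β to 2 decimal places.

With mean 0.14 fixed, write α = 0.14s, β = 0.86s where s = α+β.
Need P(θ < 0.071) = 0.05 under Beta(0.14s, 0.86s). Normal approximation: (q−m)/√(m(1−m)/s) ≈ z_{0.05} = -1.64, so s ≈ 0.14·0.86·(-1.64)²/(0.071−0.14)² = 68.4.
At s = 68.4: P(θ<0.071) ≈ 0.030. Adjusting to match 0.05 gives s ≈ 53.47.
So α = 0.14·53.47 ≈ 7.49, β = 0.86·53.47 ≈ 45.98.

α ≈ 7.49, β ≈ 45.98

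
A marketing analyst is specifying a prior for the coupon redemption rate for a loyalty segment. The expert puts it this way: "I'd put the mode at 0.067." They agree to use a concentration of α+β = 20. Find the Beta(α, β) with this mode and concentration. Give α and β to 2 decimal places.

For α,β > 1 the Beta mode is (α−1)/(α+β−2). With α+β = 20, the mode is (α−1)/18.
Set (α−1)/18 = 0.067 → α = 1 + 0.067·18 = 2.21.
β = 20 − α = 17.79.

α = 2.21, β = 17.79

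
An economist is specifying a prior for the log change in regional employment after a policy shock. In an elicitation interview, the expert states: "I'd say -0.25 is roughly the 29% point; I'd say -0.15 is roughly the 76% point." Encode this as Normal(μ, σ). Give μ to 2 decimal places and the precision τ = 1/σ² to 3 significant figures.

The p-quantile of Normal(μ,σ) is μ + z_p·σ, with z_{0.29} = -0.5534 and z_{0.76} = 0.7063.
Eliminate σ: μ = (z₂·x₁ − z₁·x₂)/(z₂ − z₁) = (0.7063·-0.25 − (-0.5534)·-0.15)/1.26 = -0.21.
Then σ = (x₂ − x₁)/(z₂ − z₁) = (-0.15 − -0.25)/1.26 = 0.08.
Precision τ = 1/σ² = 1/0.07938² = 159.

μ = -0.21, τ = 159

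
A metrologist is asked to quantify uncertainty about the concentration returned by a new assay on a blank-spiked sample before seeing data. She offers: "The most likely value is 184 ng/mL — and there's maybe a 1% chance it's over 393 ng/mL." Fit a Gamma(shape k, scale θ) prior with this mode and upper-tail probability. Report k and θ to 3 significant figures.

Gamma(k,θ) with k>1 has mode (k−1)θ, so θ = 184/(k−1).
Need P(X < 393) = 0.99 with θ tied to k this way. Start at k = 2, θ = 184: P(X<393) ≈ 0.630.
Too low — raise k to concentrate. Iterating converges to k ≈ 9.42.
Then θ = 184/(9.42−1) ≈ 21.8.

k ≈ 9.42, θ ≈ 21.8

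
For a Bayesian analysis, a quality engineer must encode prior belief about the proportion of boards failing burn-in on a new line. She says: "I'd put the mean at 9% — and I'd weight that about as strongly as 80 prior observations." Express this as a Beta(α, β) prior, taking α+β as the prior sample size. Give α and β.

Under the effective-sample-size interpretation, Beta(α, β) has prior mean α/(α+β) and prior sample size α+β.
So α+β = 80 and α/(α+β) = 0.09, giving α = 0.09·80 = 7.2 and β = 80 − 7.2 = 72.8.

α = 7.2, β = 72.8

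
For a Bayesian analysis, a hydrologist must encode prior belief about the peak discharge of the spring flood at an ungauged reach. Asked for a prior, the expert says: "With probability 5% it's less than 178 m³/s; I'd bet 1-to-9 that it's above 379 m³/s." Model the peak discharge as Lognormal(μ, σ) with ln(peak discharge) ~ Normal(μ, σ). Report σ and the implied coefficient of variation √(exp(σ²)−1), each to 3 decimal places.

If T ~ Lognormal(μ,σ) then ln T ~ Normal(μ,σ), so the p-quantile of ln T is μ + z_p·σ.
ln(178) = 5.182 and ln(379) = 5.938; z_{0.05} = -1.645, z_{0.9} = 1.282.
σ = (5.938 − 5.182)/(1.282 − (-1.645)) = 0.258.
μ = 5.182 − (-1.645)·0.258 = 5.607.
CV = √(exp(σ²)−1) = √(exp(0.0667)−1) = 0.263.

σ ≈ 0.258, CV ≈ 0.263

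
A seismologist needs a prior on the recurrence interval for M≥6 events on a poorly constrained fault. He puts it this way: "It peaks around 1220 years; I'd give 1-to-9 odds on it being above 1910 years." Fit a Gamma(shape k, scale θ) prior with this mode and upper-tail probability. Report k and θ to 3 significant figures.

Gamma(k,θ) with k>1 has mode (k−1)θ, so θ = 1220/(k−1).
Need P(X < 1910) = 0.9 with θ tied to k this way. Start at k = 2, θ = 1220: P(X<1910) ≈ 0.464.
Too low — raise k to concentrate. Iterating converges to k ≈ 10.3.
Then θ = 1220/(10.3−1) ≈ 131.

k ≈ 10.3, θ ≈ 131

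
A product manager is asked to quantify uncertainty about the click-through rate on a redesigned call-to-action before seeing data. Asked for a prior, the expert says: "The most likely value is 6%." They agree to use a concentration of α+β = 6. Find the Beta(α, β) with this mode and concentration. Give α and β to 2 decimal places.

For α,β > 1 the Beta mode is (α−1)/(α+β−2). With α+β = 6, the mode is (α−1)/4.
Set (α−1)/4 = 0.06 → α = 1 + 0.06·4 = 1.24.
β = 6 − α = 4.76.

α = 1.24, β = 4.76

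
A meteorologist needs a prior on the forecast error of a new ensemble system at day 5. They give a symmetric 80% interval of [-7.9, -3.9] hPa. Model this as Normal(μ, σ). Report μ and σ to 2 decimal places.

μ = -5.90, σ = 1.56

A symmetric 80% interval runs μ ± z·σ with z = 1.282.
Half-width = 2, so σ = 2/1.282 = 1.56.
μ is the interval midpoint, -5.90.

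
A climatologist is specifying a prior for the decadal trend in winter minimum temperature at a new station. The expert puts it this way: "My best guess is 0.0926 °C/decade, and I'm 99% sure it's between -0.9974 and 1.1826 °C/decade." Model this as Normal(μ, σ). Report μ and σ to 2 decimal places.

A symmetric 99% interval runs μ ± z·σ with z = 2.576.
Half-width = 1.09, so σ = 1.09/2.576 = 0.42.
μ is the stated best guess, 0.09.

μ = 0.09, σ = 0.42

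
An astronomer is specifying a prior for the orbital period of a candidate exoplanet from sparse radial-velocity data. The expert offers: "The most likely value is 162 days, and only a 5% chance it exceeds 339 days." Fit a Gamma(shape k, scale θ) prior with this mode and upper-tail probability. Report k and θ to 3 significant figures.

Gamma(k,θ) with k>1 has mode (k−1)θ, so θ = 162/(k−1).
Need P(X < 339) = 0.95 with θ tied to k this way. Start at k = 2, θ = 162: P(X<339) ≈ 0.618.
Too low — raise k to concentrate. Iterating converges to k ≈ 6.07.
Then θ = 162/(6.07−1) ≈ 32.

k ≈ 6.07, θ ≈ 32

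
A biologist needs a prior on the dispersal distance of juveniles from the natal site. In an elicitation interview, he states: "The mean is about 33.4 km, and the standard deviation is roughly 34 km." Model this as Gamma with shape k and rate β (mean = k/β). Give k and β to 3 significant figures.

k ≈ 0.965, β ≈ 0.0289

For Gamma(k, rate β): mean = k/β, variance = k/β², so CV = 1/√k.
CV = SD/mean = 34/33.4 = 1.018, hence k = 1/CV² = 0.965.
Then β = k/mean = 0.965/33.4 = 0.0289.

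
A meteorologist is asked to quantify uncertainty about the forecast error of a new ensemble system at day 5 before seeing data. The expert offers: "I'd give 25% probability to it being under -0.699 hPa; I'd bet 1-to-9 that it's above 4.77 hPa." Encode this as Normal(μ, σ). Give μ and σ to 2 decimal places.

For Normal(μ,σ), the p-quantile is μ + z_p·σ. Here z_{0.25} = -0.6745, z_{0.9} = 1.282.
So -0.699 = μ − 0.6745σ and 4.77 = μ + 1.282σ.
Subtracting: σ = (4.77 − -0.699)/(1.282 − (-0.6745)) = 2.80.
Then μ = -0.699 − (-0.6745)·2.80 = 1.19.

μ = 1.19, σ = 2.80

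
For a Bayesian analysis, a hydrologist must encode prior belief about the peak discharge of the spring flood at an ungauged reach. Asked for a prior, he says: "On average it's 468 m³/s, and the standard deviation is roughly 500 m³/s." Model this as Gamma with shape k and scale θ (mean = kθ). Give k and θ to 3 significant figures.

k ≈ 0.876, θ ≈ 534

For Gamma(k, scale θ): mean = kθ, variance = kθ², so CV = 1/√k.
CV = SD/mean = 500/468 = 1.068, hence k = 1/CV² = 0.876.
Then θ = mean/k = 468/0.876 = 534.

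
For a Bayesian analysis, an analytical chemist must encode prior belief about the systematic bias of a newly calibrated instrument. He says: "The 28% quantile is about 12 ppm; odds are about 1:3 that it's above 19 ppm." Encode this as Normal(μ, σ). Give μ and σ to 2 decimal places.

The p-quantile of Normal(μ,σ) is μ + z_p·σ, with z_{0.28} = -0.5828 and z_{0.75} = 0.6745.
Eliminate σ: μ = (z₂·x₁ − z₁·x₂)/(z₂ − z₁) = (0.6745·12 − (-0.5828)·19)/1.257 = 15.24.
Then σ = (x₂ − x₁)/(z₂ − z₁) = (19 − 12)/1.257 = 5.57.

μ = 15.24, σ = 5.57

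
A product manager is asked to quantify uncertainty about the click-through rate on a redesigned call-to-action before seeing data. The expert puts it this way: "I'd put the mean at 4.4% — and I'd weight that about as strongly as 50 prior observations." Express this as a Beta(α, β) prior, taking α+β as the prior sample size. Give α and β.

α = 2.2, β = 47.8

Under the effective-sample-size interpretation, Beta(α, β) has prior mean α/(α+β) and prior sample size α+β.
So α+β = 50 and α/(α+β) = 0.044, giving α = 0.044·50 = 2.2 and β = 50 − 2.2 = 47.8.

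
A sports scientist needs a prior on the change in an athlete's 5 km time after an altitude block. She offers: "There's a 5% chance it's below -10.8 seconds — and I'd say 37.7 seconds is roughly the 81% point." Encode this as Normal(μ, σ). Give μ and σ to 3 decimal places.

The p-quantile of Normal(μ,σ) is μ + z_p·σ, with z_{0.05} = -1.645 and z_{0.81} = 0.8779.
Eliminate σ: μ = (z₂·x₁ − z₁·x₂)/(z₂ − z₁) = (0.8779·-10.8 − (-1.645)·37.7)/2.523 = 20.822.
Then σ = (x₂ − x₁)/(z₂ − z₁) = (37.7 − -10.8)/2.523 = 19.225.

μ = 20.822, σ = 19.225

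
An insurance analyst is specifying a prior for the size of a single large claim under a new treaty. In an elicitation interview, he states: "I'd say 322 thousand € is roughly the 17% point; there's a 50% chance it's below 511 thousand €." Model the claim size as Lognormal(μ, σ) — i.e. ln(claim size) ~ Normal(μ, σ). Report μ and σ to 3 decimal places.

μ ≈ 6.236, σ ≈ 0.484

If T ~ Lognormal(μ,σ) then ln T ~ Normal(μ,σ), so the p-quantile of ln T is μ + z_p·σ.
ln(322) = 5.775 and ln(511) = 6.236; z_{0.17} = -0.9542, z_{0.5} = 0.
σ = (6.236 − 5.775)/(0 − (-0.9542)) = 0.484.
μ = 5.775 − (-0.9542)·0.484 = 6.236.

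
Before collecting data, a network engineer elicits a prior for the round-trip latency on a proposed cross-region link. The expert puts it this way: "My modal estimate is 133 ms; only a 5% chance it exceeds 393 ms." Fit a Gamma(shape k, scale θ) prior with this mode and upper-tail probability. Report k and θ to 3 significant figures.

k ≈ 3.26, θ ≈ 58.8

Gamma(k,θ) with k>1 has mode (k−1)θ, so θ = 133/(k−1).
Need P(X < 393) = 0.95 with θ tied to k this way. Start at k = 2, θ = 133: P(X<393) ≈ 0.794.
Too low — raise k to concentrate. Iterating converges to k ≈ 3.26.
Then θ = 133/(3.26−1) ≈ 58.8.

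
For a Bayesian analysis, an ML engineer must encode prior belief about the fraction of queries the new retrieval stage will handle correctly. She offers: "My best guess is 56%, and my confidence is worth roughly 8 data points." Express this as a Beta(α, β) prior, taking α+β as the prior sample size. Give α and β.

α = 4.48, β = 3.52

Under the effective-sample-size interpretation, Beta(α, β) has prior mean α/(α+β) and prior sample size α+β.
So α+β = 8 and α/(α+β) = 0.56, giving α = 0.56·8 = 4.48 and β = 8 − 4.48 = 3.52.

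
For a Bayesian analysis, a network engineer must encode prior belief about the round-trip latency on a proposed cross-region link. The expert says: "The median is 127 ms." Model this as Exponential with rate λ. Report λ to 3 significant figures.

Exponential median = ln 2 / λ, so λ = ln 2 / 127.0 = 0.00546.

λ ≈ 0.00546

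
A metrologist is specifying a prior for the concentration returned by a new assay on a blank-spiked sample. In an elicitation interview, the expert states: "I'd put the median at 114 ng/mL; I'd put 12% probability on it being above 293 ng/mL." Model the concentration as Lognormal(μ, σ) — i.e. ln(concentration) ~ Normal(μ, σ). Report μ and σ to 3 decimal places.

μ ≈ 4.736, σ ≈ 0.803

If T ~ Lognormal(μ,σ) then ln T ~ Normal(μ,σ), so the p-quantile of ln T is μ + z_p·σ.
ln(114) = 4.736 and ln(293) = 5.68; z_{0.5} = 0, z_{0.88} = 1.175.
σ = (5.68 − 4.736)/(1.175 − (0)) = 0.803.
μ = 4.736 − (0)·0.803 = 4.736.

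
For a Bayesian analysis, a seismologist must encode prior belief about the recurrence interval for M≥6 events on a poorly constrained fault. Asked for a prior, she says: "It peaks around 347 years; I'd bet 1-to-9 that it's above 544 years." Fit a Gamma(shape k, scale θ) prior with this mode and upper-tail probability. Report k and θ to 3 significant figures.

k ≈ 10.3, θ ≈ 37.5

Gamma(k,θ) with k>1 has mode (k−1)θ, so θ = 347/(k−1).
Need P(X < 544) = 0.9 with θ tied to k this way. Start at k = 2, θ = 347: P(X<544) ≈ 0.465.
Too low — raise k to concentrate. Iterating converges to k ≈ 10.3.
Then θ = 347/(10.3−1) ≈ 37.5.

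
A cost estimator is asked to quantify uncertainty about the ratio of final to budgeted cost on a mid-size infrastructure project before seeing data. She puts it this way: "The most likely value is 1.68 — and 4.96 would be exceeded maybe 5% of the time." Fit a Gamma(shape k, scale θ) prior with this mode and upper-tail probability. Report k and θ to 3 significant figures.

Gamma(k,θ) with k>1 has mode (k−1)θ, so θ = 1.68/(k−1).
Need P(X < 4.96) = 0.95 with θ tied to k this way. Start at k = 2, θ = 1.68: P(X<4.96) ≈ 0.794.
Too low — raise k to concentrate. Iterating converges to k ≈ 3.27.
Then θ = 1.68/(3.27−1) ≈ 0.741.

k ≈ 3.27, θ ≈ 0.741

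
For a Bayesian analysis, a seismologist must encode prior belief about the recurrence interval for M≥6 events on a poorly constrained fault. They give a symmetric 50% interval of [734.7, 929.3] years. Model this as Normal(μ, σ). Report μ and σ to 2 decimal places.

μ = 832.00, σ = 144.26

A symmetric 50% interval runs μ ± z·σ with z = 0.6745.
Half-width = 97.3, so σ = 97.3/0.6745 = 144.26.
μ is the interval midpoint, 832.00.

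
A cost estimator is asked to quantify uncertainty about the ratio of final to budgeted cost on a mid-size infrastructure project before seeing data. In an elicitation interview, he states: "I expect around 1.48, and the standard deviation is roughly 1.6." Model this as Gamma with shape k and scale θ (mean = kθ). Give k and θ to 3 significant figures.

k ≈ 0.856, θ ≈ 1.73

For Gamma(k, scale θ): mean = kθ, variance = kθ², so CV = 1/√k.
CV = SD/mean = 1.6/1.48 = 1.081, hence k = 1/CV² = 0.856.
Then θ = mean/k = 1.48/0.856 = 1.73.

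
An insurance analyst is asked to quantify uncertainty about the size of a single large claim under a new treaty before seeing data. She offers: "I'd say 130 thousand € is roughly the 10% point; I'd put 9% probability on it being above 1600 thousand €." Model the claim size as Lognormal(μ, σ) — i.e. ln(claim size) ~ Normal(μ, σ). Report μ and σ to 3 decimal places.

μ ≈ 6.094, σ ≈ 0.957

If T ~ Lognormal(μ,σ) then ln T ~ Normal(μ,σ), so the p-quantile of ln T is μ + z_p·σ.
ln(130) = 4.868 and ln(1600) = 7.378; z_{0.1} = -1.282, z_{0.91} = 1.341.
σ = (7.378 − 4.868)/(1.341 − (-1.282)) = 0.957.
μ = 4.868 − (-1.282)·0.957 = 6.094.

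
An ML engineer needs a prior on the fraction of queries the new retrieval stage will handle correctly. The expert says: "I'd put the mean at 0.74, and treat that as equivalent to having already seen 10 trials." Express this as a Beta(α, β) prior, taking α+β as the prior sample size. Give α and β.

Under the effective-sample-size interpretation, Beta(α, β) has prior mean α/(α+β) and prior sample size α+β.
So α+β = 10 and α/(α+β) = 0.74, giving α = 0.74·10 = 7.4 and β = 10 − 7.4 = 2.6.

α = 7.4, β = 2.6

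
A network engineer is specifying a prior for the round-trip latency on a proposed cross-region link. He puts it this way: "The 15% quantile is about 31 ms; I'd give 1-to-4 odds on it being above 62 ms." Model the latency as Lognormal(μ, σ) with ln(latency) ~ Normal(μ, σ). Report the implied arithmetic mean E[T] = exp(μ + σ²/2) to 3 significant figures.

E[T] ≈ 48.6 ms

If T ~ Lognormal(μ,σ) then ln T ~ Normal(μ,σ), so the p-quantile of ln T is μ + z_p·σ.
ln(31) = 3.434 and ln(62) = 4.127; z_{0.15} = -1.036, z_{0.8} = 0.8416.
σ = (4.127 − 3.434)/(0.8416 − (-1.036)) = 0.369.
μ = 3.434 − (-1.036)·0.369 = 3.817.
E[T] = exp(μ + σ²/2) = exp(3.817 + 0.0681) = 48.6 ms.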